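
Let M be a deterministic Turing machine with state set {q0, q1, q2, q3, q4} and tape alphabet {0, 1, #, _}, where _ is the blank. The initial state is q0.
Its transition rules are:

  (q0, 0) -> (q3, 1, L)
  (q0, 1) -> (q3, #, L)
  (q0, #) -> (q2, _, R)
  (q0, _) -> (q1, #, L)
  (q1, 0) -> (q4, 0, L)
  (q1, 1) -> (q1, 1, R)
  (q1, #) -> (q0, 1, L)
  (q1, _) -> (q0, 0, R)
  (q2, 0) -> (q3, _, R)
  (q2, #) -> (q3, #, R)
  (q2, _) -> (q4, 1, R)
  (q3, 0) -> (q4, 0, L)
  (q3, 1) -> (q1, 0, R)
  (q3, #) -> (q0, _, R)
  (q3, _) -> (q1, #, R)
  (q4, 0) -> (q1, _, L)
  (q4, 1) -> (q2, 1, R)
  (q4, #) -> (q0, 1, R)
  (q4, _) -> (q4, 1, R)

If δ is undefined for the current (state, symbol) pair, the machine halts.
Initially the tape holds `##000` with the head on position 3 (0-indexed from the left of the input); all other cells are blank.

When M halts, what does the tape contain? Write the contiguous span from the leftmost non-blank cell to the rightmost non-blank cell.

state=q0 head=3 tape=##0[0]0___   (q0,0)→(q3,1,L)
state=q3 head=2 tape=##[0]10___   (q3,0)→(q4,0,L)
state=q4 head=1 tape=#[#]010___   (q4,#)→(q0,1,R)
state=q0 head=2 tape=#1[0]10___   (q0,0)→(q3,1,L)
state=q3 head=1 tape=#[1]110___   (q3,1)→(q1,0,R)
state=q1 head=2 tape=#0[1]10___   (q1,1)→(q1,1,R)
state=q1 head=3 tape=#01[1]0___   (q1,1)→(q1,1,R)
state=q1 head=4 tape=#011[0]___   (q1,0)→(q4,0,L)
state=q4 head=3 tape=#01[1]0___   (q4,1)→(q2,1,R)
state=q2 head=4 tape=#011[0]___   (q2,0)→(q3,_,R)
state=q3 head=5 tape=#011_[_]__   (q3,_)→(q1,#,R)
state=q1 head=6 tape=#011_#[_]_   (q1,_)→(q0,0,R)
state=q0 head=7 tape=#011_#0[_]   (q0,_)→(q1,#,L)
state=q1 head=6 tape=#011_#[0]#   (q1,0)→(q4,0,L)
state=q4 head=5 tape=#011_[#]0#   (q4,#)→(q0,1,R)
state=q0 head=6 tape=#011_1[0]#   (q0,0)→(q3,1,L)
state=q3 head=5 tape=#011_[1]1#   (q3,1)→(q1,0,R)
state=q1 head=6 tape=#011_0[1]#   (q1,1)→(q1,1,R)
state=q1 head=7 tape=#011_01[#]   (q1,#)→(q0,1,L)
state=q0 head=6 tape=#011_0[1]1   (q0,1)→(q3,#,L)
state=q3 head=5 tape=#011_[0]#1   (q3,0)→(q4,0,L)
state=q4 head=4 tape=#011[_]0#1   (q4,_)→(q4,1,R)
state=q4 head=5 tape=#0111[0]#1   (q4,0)→(q1,_,L)
state=q1 head=4 tape=#011[1]_#1   (q1,1)→(q1,1,R)
state=q1 head=5 tape=#0111[_]#1   (q1,_)→(q0,0,R)
state=q0 head=6 tape=#01110[#]1   (q0,#)→(q2,_,R)
state=q2 head=7 tape=#01110_[1]
The non-blank tape span at halt is #01110_1.

#01110_1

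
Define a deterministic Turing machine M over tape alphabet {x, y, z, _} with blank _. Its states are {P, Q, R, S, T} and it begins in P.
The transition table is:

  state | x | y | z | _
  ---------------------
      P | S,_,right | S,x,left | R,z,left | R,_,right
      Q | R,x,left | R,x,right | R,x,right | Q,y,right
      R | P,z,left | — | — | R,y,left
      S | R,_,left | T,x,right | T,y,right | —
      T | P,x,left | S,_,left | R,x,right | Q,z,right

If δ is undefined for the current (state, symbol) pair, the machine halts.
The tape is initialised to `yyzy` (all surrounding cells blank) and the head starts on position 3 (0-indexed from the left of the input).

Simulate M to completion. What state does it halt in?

state=P head=3 tape=yyz[y]   (P,y)→(S,x,left)
state=S head=2 tape=yy[z]x   (S,z)→(T,y,right)
state=T head=3 tape=yyy[x]   (T,x)→(P,x,left)
state=P head=2 tape=yy[y]x   (P,y)→(S,x,left)
state=S head=1 tape=y[y]xx   (S,y)→(T,x,right)
state=T head=2 tape=yx[x]x   (T,x)→(P,x,left)
state=P head=1 tape=y[x]xx   (P,x)→(S,_,right)
state=S head=2 tape=y_[x]x   (S,x)→(R,_,left)
state=R head=1 tape=y[_]_x   (R,_)→(R,y,left)
state=R head=0 tape=[y]y_x
No transition is defined for (R, y); M halts in state R.

R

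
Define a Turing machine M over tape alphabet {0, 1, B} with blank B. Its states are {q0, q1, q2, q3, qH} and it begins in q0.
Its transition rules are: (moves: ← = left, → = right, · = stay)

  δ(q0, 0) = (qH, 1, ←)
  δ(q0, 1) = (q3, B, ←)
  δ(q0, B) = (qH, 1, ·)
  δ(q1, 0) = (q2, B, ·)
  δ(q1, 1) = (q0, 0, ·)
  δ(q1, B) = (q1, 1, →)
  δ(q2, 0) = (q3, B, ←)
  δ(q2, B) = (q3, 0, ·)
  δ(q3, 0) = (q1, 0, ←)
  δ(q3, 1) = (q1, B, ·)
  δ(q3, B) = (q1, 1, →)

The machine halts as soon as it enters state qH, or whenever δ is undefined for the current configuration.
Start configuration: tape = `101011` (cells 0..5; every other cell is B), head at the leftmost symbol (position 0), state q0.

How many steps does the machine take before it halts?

q0 | B[1]01011   read 1 → write B, move ←, go to q3
q3 | [B]B01011   read B → write 1, move →, go to q1
q1 | 1[B]01011   read B → write 1, move →, go to q1
q1 | 11[0]1011   read 0 → write B, move ·, go to q2
q2 | 11[B]1011   read B → write 0, move ·, go to q3
q3 | 11[0]1011   read 0 → write 0, move ←, go to q1
q1 | 1[1]01011   read 1 → write 0, move ·, go to q0
q0 | 1[0]01011   read 0 → write 1, move ←, go to qH
qH | [1]101011
M halts after 8 transitions.

8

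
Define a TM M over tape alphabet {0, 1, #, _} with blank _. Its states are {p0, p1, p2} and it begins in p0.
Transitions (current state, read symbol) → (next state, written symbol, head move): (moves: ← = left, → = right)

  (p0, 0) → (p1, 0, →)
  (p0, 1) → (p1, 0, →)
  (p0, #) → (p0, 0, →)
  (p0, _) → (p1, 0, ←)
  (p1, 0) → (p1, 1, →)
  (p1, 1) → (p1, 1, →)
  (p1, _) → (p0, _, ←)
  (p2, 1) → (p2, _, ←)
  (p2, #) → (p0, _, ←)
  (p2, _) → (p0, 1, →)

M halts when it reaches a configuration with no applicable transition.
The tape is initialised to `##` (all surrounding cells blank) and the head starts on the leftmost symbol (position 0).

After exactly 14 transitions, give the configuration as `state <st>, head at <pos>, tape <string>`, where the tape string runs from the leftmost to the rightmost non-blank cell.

state=p0 head=0 tape=[#]#__   (p0,#)→(p0,0,→)
state=p0 head=1 tape=0[#]__   (p0,#)→(p0,0,→)
state=p0 head=2 tape=00[_]_   (p0,_)→(p1,0,←)
state=p1 head=1 tape=0[0]0_   (p1,0)→(p1,1,→)
state=p1 head=2 tape=01[0]_   (p1,0)→(p1,1,→)
state=p1 head=3 tape=011[_]   (p1,_)→(p0,_,←)
state=p0 head=2 tape=01[1]_   (p0,1)→(p1,0,→)
state=p1 head=3 tape=010[_]   (p1,_)→(p0,_,←)
state=p0 head=2 tape=01[0]_   (p0,0)→(p1,0,→)
state=p1 head=3 tape=010[_]   (p1,_)→(p0,_,←)
state=p0 head=2 tape=01[0]_   (p0,0)→(p1,0,→)
state=p1 head=3 tape=010[_]   (p1,_)→(p0,_,←)
state=p0 head=2 tape=01[0]_   (p0,0)→(p1,0,→)
state=p1 head=3 tape=010[_]   (p1,_)→(p0,_,←)
state=p0 head=2 tape=01[0]_
After 14 steps: state p0, head at 2, tape 010.

state p0, head at 2, tape 010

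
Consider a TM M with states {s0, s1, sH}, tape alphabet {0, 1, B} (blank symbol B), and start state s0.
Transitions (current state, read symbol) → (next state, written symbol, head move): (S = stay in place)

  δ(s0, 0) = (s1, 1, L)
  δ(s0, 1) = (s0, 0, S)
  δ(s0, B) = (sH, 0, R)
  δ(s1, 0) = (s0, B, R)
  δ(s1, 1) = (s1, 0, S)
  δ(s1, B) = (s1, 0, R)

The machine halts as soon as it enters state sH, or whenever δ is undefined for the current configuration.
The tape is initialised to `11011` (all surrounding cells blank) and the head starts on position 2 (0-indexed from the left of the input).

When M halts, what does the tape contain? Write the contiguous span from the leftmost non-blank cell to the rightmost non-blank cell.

1000B0

s0 | 11[0]11BB   read 0 → write 1, move L, go to s1
s1 | 1[1]111BB   read 1 → write 0, move S, go to s1
s1 | 1[0]111BB   read 0 → write B, move R, go to s0
s0 | 1B[1]11BB   read 1 → write 0, move S, go to s0
s0 | 1B[0]11BB   read 0 → write 1, move L, go to s1
s1 | 1[B]111BB   read B → write 0, move R, go to s1
s1 | 10[1]11BB   read 1 → write 0, move S, go to s1
s1 | 10[0]11BB   read 0 → write B, move R, go to s0
s0 | 10B[1]1BB   read 1 → write 0, move S, go to s0
s0 | 10B[0]1BB   read 0 → write 1, move L, go to s1
s1 | 10[B]11BB   read B → write 0, move R, go to s1
s1 | 100[1]1BB   read 1 → write 0, move S, go to s1
s1 | 100[0]1BB   read 0 → write B, move R, go to s0
s0 | 100B[1]BB   read 1 → write 0, move S, go to s0
s0 | 100B[0]BB   read 0 → write 1, move L, go to s1
s1 | 100[B]1BB   read B → write 0, move R, go to s1
s1 | 1000[1]BB   read 1 → write 0, move S, go to s1
s1 | 1000[0]BB   read 0 → write B, move R, go to s0
s0 | 1000B[B]B   read B → write 0, move R, go to sH
sH | 1000B0[B]
The non-blank tape span at halt is 1000B0.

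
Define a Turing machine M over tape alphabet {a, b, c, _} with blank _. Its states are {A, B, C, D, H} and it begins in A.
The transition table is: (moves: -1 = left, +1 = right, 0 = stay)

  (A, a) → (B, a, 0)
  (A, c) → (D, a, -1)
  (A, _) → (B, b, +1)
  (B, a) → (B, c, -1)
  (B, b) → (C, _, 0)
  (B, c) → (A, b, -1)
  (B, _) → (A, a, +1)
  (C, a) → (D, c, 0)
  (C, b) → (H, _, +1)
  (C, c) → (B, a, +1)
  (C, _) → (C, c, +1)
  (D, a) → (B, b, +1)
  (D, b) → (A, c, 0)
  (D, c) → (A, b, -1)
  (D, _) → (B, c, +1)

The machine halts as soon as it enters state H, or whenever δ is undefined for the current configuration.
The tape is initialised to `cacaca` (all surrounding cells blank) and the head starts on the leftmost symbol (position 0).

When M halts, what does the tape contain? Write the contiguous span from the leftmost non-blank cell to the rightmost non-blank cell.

A | __[c]acaca   read c → write a, move -1, go to D
D | _[_]aacaca   read _ → write c, move +1, go to B
B | _c[a]acaca   read a → write c, move -1, go to B
B | _[c]cacaca   read c → write b, move -1, go to A
A | [_]bcacaca   read _ → write b, move +1, go to B
B | b[b]cacaca   read b → write _, move 0, go to C
C | b[_]cacaca   read _ → write c, move +1, go to C
C | bc[c]acaca   read c → write a, move +1, go to B
B | bca[a]caca   read a → write c, move -1, go to B
B | bc[a]ccaca   read a → write c, move -1, go to B
B | b[c]cccaca   read c → write b, move -1, go to A
A | [b]bcccaca
The non-blank tape span at halt is bbcccaca.

bbcccaca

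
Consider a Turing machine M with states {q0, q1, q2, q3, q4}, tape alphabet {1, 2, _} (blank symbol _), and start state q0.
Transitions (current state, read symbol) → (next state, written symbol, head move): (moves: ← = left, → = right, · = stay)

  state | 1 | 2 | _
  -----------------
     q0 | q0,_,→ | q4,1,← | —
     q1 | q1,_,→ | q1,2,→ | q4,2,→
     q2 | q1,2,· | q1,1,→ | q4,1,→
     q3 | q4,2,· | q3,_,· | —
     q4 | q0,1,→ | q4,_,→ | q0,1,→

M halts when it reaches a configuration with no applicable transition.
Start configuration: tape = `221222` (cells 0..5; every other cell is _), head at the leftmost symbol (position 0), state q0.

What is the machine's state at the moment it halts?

q0

state=q0 head=0 tape=_[2]21222_   (q0,2)→(q4,1,←)
state=q4 head=-1 tape=[_]121222_   (q4,_)→(q0,1,→)
state=q0 head=0 tape=1[1]21222_   (q0,1)→(q0,_,→)
state=q0 head=1 tape=1_[2]1222_   (q0,2)→(q4,1,←)
state=q4 head=0 tape=1[_]11222_   (q4,_)→(q0,1,→)
state=q0 head=1 tape=11[1]1222_   (q0,1)→(q0,_,→)
state=q0 head=2 tape=11_[1]222_   (q0,1)→(q0,_,→)
state=q0 head=3 tape=11__[2]22_   (q0,2)→(q4,1,←)
state=q4 head=2 tape=11_[_]122_   (q4,_)→(q0,1,→)
state=q0 head=3 tape=11_1[1]22_   (q0,1)→(q0,_,→)
state=q0 head=4 tape=11_1_[2]2_   (q0,2)→(q4,1,←)
state=q4 head=3 tape=11_1[_]12_   (q4,_)→(q0,1,→)
state=q0 head=4 tape=11_11[1]2_   (q0,1)→(q0,_,→)
state=q0 head=5 tape=11_11_[2]_   (q0,2)→(q4,1,←)
state=q4 head=4 tape=11_11[_]1_   (q4,_)→(q0,1,→)
state=q0 head=5 tape=11_111[1]_   (q0,1)→(q0,_,→)
state=q0 head=6 tape=11_111_[_]
No transition is defined for (q0, _); M halts in state q0.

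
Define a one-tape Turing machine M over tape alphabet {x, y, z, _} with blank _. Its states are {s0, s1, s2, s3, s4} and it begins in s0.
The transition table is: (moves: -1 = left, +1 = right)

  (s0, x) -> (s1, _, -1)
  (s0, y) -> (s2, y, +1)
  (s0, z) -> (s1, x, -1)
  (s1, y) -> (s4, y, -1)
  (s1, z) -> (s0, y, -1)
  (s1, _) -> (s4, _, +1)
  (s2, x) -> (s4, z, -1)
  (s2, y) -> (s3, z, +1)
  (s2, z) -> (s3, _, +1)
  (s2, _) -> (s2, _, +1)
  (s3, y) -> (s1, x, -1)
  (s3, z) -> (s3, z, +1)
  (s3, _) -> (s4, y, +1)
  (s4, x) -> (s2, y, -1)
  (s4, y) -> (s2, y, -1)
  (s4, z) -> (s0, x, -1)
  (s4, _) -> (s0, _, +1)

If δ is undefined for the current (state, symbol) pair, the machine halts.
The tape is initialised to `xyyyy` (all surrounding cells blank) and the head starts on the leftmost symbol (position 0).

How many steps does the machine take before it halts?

s0 | _[x]yyyy   read x → write _, move -1, go to s1
s1 | [_]_yyyy   read _ → write _, move +1, go to s4
s4 | _[_]yyyy   read _ → write _, move +1, go to s0
s0 | __[y]yyy   read y → write y, move +1, go to s2
s2 | __y[y]yy   read y → write z, move +1, go to s3
s3 | __yz[y]y   read y → write x, move -1, go to s1
s1 | __y[z]xy   read z → write y, move -1, go to s0
s0 | __[y]yxy   read y → write y, move +1, go to s2
s2 | __y[y]xy   read y → write z, move +1, go to s3
s3 | __yz[x]y
M halts after 9 transitions.

9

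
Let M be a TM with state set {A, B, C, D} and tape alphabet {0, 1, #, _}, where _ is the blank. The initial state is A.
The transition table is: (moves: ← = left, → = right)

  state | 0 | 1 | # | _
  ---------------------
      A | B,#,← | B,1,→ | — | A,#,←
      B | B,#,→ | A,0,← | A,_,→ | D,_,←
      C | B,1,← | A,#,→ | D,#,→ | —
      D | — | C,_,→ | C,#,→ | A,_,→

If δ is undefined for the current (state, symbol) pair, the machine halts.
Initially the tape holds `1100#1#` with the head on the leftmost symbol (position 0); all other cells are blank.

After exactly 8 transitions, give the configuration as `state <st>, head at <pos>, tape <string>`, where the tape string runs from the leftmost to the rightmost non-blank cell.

state=A head=0 tape=[1]100#1#   (A,1)→(B,1,→)
state=B head=1 tape=1[1]00#1#   (B,1)→(A,0,←)
state=A head=0 tape=[1]000#1#   (A,1)→(B,1,→)
state=B head=1 tape=1[0]00#1#   (B,0)→(B,#,→)
state=B head=2 tape=1#[0]0#1#   (B,0)→(B,#,→)
state=B head=3 tape=1##[0]#1#   (B,0)→(B,#,→)
state=B head=4 tape=1###[#]1#   (B,#)→(A,_,→)
state=A head=5 tape=1###_[1]#   (A,1)→(B,1,→)
state=B head=6 tape=1###_1[#]
After 8 steps: state B, head at 6, tape 1###_1#.

state B, head at 6, tape 1###_1#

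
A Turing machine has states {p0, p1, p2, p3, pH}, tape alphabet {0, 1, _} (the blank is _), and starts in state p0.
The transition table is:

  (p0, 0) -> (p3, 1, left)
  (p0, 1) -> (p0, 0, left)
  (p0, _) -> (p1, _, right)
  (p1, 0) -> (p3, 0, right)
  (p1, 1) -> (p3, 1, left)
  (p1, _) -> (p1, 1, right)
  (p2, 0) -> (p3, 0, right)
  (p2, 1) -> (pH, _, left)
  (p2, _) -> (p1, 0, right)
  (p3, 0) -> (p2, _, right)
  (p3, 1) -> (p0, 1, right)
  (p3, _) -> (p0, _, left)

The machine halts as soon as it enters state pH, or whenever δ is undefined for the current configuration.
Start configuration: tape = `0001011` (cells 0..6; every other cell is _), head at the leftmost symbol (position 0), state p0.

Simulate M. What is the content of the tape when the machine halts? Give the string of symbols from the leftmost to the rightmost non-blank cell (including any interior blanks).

0_0__011

state=p0 head=0 tape=__[0]001011   (p0,0)→(p3,1,left)
state=p3 head=-1 tape=_[_]1001011   (p3,_)→(p0,_,left)
state=p0 head=-2 tape=[_]_1001011   (p0,_)→(p1,_,right)
state=p1 head=-1 tape=_[_]1001011   (p1,_)→(p1,1,right)
state=p1 head=0 tape=_1[1]001011   (p1,1)→(p3,1,left)
state=p3 head=-1 tape=_[1]1001011   (p3,1)→(p0,1,right)
state=p0 head=0 tape=_1[1]001011   (p0,1)→(p0,0,left)
state=p0 head=-1 tape=_[1]0001011   (p0,1)→(p0,0,left)
state=p0 head=-2 tape=[_]00001011   (p0,_)→(p1,_,right)
state=p1 head=-1 tape=_[0]0001011   (p1,0)→(p3,0,right)
state=p3 head=0 tape=_0[0]001011   (p3,0)→(p2,_,right)
state=p2 head=1 tape=_0_[0]01011   (p2,0)→(p3,0,right)
state=p3 head=2 tape=_0_0[0]1011   (p3,0)→(p2,_,right)
state=p2 head=3 tape=_0_0_[1]011   (p2,1)→(pH,_,left)
state=pH head=2 tape=_0_0[_]_011
The non-blank tape span at halt is 0_0__011.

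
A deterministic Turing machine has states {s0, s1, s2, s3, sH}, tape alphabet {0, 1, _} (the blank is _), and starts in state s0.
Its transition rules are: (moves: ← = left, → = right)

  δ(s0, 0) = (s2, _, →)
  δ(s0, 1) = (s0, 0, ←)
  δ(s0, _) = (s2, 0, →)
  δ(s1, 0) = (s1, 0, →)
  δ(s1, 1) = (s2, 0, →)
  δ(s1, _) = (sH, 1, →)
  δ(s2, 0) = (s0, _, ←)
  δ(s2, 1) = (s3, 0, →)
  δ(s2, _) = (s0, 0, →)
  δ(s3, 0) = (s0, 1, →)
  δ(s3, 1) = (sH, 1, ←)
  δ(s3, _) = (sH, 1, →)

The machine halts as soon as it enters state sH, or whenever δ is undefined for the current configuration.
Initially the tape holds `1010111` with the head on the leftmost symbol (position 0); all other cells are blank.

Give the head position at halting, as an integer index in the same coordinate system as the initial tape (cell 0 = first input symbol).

state=s0 head=0 tape=_[1]010111   (s0,1)→(s0,0,←)
state=s0 head=-1 tape=[_]0010111   (s0,_)→(s2,0,→)
state=s2 head=0 tape=0[0]010111   (s2,0)→(s0,_,←)
state=s0 head=-1 tape=[0]_010111   (s0,0)→(s2,_,→)
state=s2 head=0 tape=_[_]010111   (s2,_)→(s0,0,→)
state=s0 head=1 tape=_0[0]10111   (s0,0)→(s2,_,→)
state=s2 head=2 tape=_0_[1]0111   (s2,1)→(s3,0,→)
state=s3 head=3 tape=_0_0[0]111   (s3,0)→(s0,1,→)
state=s0 head=4 tape=_0_01[1]11   (s0,1)→(s0,0,←)
state=s0 head=3 tape=_0_0[1]011   (s0,1)→(s0,0,←)
state=s0 head=2 tape=_0_[0]0011   (s0,0)→(s2,_,→)
state=s2 head=3 tape=_0__[0]011   (s2,0)→(s0,_,←)
state=s0 head=2 tape=_0_[_]_011   (s0,_)→(s2,0,→)
state=s2 head=3 tape=_0_0[_]011   (s2,_)→(s0,0,→)
state=s0 head=4 tape=_0_00[0]11   (s0,0)→(s2,_,→)
state=s2 head=5 tape=_0_00_[1]1   (s2,1)→(s3,0,→)
state=s3 head=6 tape=_0_00_0[1]   (s3,1)→(sH,1,←)
state=sH head=5 tape=_0_00_[0]1
At halt the head is at cell 5.

5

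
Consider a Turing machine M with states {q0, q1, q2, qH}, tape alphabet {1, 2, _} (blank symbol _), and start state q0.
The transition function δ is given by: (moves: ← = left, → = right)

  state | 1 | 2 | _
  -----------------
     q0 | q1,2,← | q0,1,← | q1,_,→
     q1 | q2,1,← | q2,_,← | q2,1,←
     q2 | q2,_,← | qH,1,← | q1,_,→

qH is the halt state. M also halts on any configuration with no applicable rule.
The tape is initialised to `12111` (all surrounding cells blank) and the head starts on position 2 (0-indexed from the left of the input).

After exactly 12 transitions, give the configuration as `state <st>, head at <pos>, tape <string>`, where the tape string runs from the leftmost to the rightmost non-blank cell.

state q1, head at 0, tape 1_211

state=q0 head=2 tape=_12[1]11   (q0,1)→(q1,2,←)
state=q1 head=1 tape=_1[2]211   (q1,2)→(q2,_,←)
state=q2 head=0 tape=_[1]_211   (q2,1)→(q2,_,←)
state=q2 head=-1 tape=[_]__211   (q2,_)→(q1,_,→)
state=q1 head=0 tape=_[_]_211   (q1,_)→(q2,1,←)
state=q2 head=-1 tape=[_]1_211   (q2,_)→(q1,_,→)
state=q1 head=0 tape=_[1]_211   (q1,1)→(q2,1,←)
state=q2 head=-1 tape=[_]1_211   (q2,_)→(q1,_,→)
state=q1 head=0 tape=_[1]_211   (q1,1)→(q2,1,←)
state=q2 head=-1 tape=[_]1_211   (q2,_)→(q1,_,→)
state=q1 head=0 tape=_[1]_211   (q1,1)→(q2,1,←)
state=q2 head=-1 tape=[_]1_211   (q2,_)→(q1,_,→)
state=q1 head=0 tape=_[1]_211
After 12 steps: state q1, head at 0, tape 1_211.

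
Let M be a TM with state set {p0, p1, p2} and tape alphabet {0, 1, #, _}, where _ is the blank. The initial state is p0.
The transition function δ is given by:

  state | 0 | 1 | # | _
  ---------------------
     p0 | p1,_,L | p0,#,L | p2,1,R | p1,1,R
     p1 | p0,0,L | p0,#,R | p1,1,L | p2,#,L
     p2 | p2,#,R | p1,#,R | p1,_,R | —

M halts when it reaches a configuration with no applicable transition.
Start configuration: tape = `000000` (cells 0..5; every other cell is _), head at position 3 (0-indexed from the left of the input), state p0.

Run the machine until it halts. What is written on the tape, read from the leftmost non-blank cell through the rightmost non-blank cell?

#1110_0_00

state=p0 head=3 tape=_____000[0]00   (p0,0)→(p1,_,L)
state=p1 head=2 tape=_____00[0]_00   (p1,0)→(p0,0,L)
state=p0 head=1 tape=_____0[0]0_00   (p0,0)→(p1,_,L)
state=p1 head=0 tape=_____[0]_0_00   (p1,0)→(p0,0,L)
state=p0 head=-1 tape=____[_]0_0_00   (p0,_)→(p1,1,R)
state=p1 head=0 tape=____1[0]_0_00   (p1,0)→(p0,0,L)
state=p0 head=-1 tape=____[1]0_0_00   (p0,1)→(p0,#,L)
state=p0 head=-2 tape=___[_]#0_0_00   (p0,_)→(p1,1,R)
state=p1 head=-1 tape=___1[#]0_0_00   (p1,#)→(p1,1,L)
state=p1 head=-2 tape=___[1]10_0_00   (p1,1)→(p0,#,R)
state=p0 head=-1 tape=___#[1]0_0_00   (p0,1)→(p0,#,L)
state=p0 head=-2 tape=___[#]#0_0_00   (p0,#)→(p2,1,R)
state=p2 head=-1 tape=___1[#]0_0_00   (p2,#)→(p1,_,R)
state=p1 head=0 tape=___1_[0]_0_00   (p1,0)→(p0,0,L)
state=p0 head=-1 tape=___1[_]0_0_00   (p0,_)→(p1,1,R)
state=p1 head=0 tape=___11[0]_0_00   (p1,0)→(p0,0,L)
state=p0 head=-1 tape=___1[1]0_0_00   (p0,1)→(p0,#,L)
state=p0 head=-2 tape=___[1]#0_0_00   (p0,1)→(p0,#,L)
state=p0 head=-3 tape=__[_]##0_0_00   (p0,_)→(p1,1,R)
state=p1 head=-2 tape=__1[#]#0_0_00   (p1,#)→(p1,1,L)
state=p1 head=-3 tape=__[1]1#0_0_00   (p1,1)→(p0,#,R)
state=p0 head=-2 tape=__#[1]#0_0_00   (p0,1)→(p0,#,L)
state=p0 head=-3 tape=__[#]##0_0_00   (p0,#)→(p2,1,R)
state=p2 head=-2 tape=__1[#]#0_0_00   (p2,#)→(p1,_,R)
state=p1 head=-1 tape=__1_[#]0_0_00   (p1,#)→(p1,1,L)
state=p1 head=-2 tape=__1[_]10_0_00   (p1,_)→(p2,#,L)
state=p2 head=-3 tape=__[1]#10_0_00   (p2,1)→(p1,#,R)
state=p1 head=-2 tape=__#[#]10_0_00   (p1,#)→(p1,1,L)
state=p1 head=-3 tape=__[#]110_0_00   (p1,#)→(p1,1,L)
state=p1 head=-4 tape=_[_]1110_0_00   (p1,_)→(p2,#,L)
state=p2 head=-5 tape=[_]#1110_0_00
The non-blank tape span at halt is #1110_0_00.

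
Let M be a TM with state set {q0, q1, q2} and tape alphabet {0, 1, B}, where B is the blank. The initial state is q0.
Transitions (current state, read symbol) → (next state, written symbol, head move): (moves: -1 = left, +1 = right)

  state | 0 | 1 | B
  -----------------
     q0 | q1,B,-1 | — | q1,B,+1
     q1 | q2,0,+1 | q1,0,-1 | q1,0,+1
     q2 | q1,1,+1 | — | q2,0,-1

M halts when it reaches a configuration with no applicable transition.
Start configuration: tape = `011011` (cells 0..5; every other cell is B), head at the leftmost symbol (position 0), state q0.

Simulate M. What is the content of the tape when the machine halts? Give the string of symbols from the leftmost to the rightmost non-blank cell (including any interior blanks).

state=q0 head=0 tape=B[0]11011   (q0,0)→(q1,B,-1)
state=q1 head=-1 tape=[B]B11011   (q1,B)→(q1,0,+1)
state=q1 head=0 tape=0[B]11011   (q1,B)→(q1,0,+1)
state=q1 head=1 tape=00[1]1011   (q1,1)→(q1,0,-1)
state=q1 head=0 tape=0[0]01011   (q1,0)→(q2,0,+1)
state=q2 head=1 tape=00[0]1011   (q2,0)→(q1,1,+1)
state=q1 head=2 tape=001[1]011   (q1,1)→(q1,0,-1)
state=q1 head=1 tape=00[1]0011   (q1,1)→(q1,0,-1)
state=q1 head=0 tape=0[0]00011   (q1,0)→(q2,0,+1)
state=q2 head=1 tape=00[0]0011   (q2,0)→(q1,1,+1)
state=q1 head=2 tape=001[0]011   (q1,0)→(q2,0,+1)
state=q2 head=3 tape=0010[0]11   (q2,0)→(q1,1,+1)
state=q1 head=4 tape=00101[1]1   (q1,1)→(q1,0,-1)
state=q1 head=3 tape=0010[1]01   (q1,1)→(q1,0,-1)
state=q1 head=2 tape=001[0]001   (q1,0)→(q2,0,+1)
state=q2 head=3 tape=0010[0]01   (q2,0)→(q1,1,+1)
state=q1 head=4 tape=00101[0]1   (q1,0)→(q2,0,+1)
state=q2 head=5 tape=001010[1]
The non-blank tape span at halt is 0010101.

0010101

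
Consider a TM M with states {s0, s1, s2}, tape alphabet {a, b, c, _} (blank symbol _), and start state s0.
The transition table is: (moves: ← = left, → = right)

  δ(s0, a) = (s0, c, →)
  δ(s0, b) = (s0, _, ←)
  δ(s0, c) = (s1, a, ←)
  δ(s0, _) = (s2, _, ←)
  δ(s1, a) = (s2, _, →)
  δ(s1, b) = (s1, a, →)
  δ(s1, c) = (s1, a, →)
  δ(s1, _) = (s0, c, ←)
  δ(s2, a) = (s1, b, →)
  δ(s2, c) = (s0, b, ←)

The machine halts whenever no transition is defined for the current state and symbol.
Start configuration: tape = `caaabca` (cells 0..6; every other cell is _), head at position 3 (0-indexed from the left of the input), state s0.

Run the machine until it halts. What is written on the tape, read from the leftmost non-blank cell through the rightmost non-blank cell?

state=s0 head=3 tape=___caa[a]bca   (s0,a)→(s0,c,→)
state=s0 head=4 tape=___caac[b]ca   (s0,b)→(s0,_,←)
state=s0 head=3 tape=___caa[c]_ca   (s0,c)→(s1,a,←)
state=s1 head=2 tape=___ca[a]a_ca   (s1,a)→(s2,_,→)
state=s2 head=3 tape=___ca_[a]_ca   (s2,a)→(s1,b,→)
state=s1 head=4 tape=___ca_b[_]ca   (s1,_)→(s0,c,←)
state=s0 head=3 tape=___ca_[b]cca   (s0,b)→(s0,_,←)
state=s0 head=2 tape=___ca[_]_cca   (s0,_)→(s2,_,←)
state=s2 head=1 tape=___c[a]__cca   (s2,a)→(s1,b,→)
state=s1 head=2 tape=___cb[_]_cca   (s1,_)→(s0,c,←)
state=s0 head=1 tape=___c[b]c_cca   (s0,b)→(s0,_,←)
state=s0 head=0 tape=___[c]_c_cca   (s0,c)→(s1,a,←)
state=s1 head=-1 tape=__[_]a_c_cca   (s1,_)→(s0,c,←)
state=s0 head=-2 tape=_[_]ca_c_cca   (s0,_)→(s2,_,←)
state=s2 head=-3 tape=[_]_ca_c_cca
The non-blank tape span at halt is ca_c_cca.

ca_c_cca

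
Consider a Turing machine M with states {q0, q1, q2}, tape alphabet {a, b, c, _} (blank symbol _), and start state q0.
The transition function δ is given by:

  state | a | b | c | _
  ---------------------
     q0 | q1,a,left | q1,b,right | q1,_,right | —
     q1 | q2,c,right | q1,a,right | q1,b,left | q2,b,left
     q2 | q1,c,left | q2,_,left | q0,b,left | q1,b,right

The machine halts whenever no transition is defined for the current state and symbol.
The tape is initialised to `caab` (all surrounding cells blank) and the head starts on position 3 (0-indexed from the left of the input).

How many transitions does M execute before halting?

12

state=q0 head=3 tape=_caa[b]_   (q0,b)→(q1,b,right)
state=q1 head=4 tape=_caab[_]   (q1,_)→(q2,b,left)
state=q2 head=3 tape=_caa[b]b   (q2,b)→(q2,_,left)
state=q2 head=2 tape=_ca[a]_b   (q2,a)→(q1,c,left)
state=q1 head=1 tape=_c[a]c_b   (q1,a)→(q2,c,right)
state=q2 head=2 tape=_cc[c]_b   (q2,c)→(q0,b,left)
state=q0 head=1 tape=_c[c]b_b   (q0,c)→(q1,_,right)
state=q1 head=2 tape=_c_[b]_b   (q1,b)→(q1,a,right)
state=q1 head=3 tape=_c_a[_]b   (q1,_)→(q2,b,left)
state=q2 head=2 tape=_c_[a]bb   (q2,a)→(q1,c,left)
state=q1 head=1 tape=_c[_]cbb   (q1,_)→(q2,b,left)
state=q2 head=0 tape=_[c]bcbb   (q2,c)→(q0,b,left)
state=q0 head=-1 tape=[_]bbcbb
M halts after 12 transitions.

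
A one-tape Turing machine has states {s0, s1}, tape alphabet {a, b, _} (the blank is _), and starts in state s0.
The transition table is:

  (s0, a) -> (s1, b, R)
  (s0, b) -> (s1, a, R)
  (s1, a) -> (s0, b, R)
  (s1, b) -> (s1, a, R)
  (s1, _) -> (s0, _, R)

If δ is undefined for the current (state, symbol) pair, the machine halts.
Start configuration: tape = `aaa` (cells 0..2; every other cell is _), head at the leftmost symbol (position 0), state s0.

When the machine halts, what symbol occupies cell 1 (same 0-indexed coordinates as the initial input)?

b

state=s0 head=0 tape=[a]aa__   (s0,a)→(s1,b,R)
state=s1 head=1 tape=b[a]a__   (s1,a)→(s0,b,R)
state=s0 head=2 tape=bb[a]__   (s0,a)→(s1,b,R)
state=s1 head=3 tape=bbb[_]_   (s1,_)→(s0,_,R)
state=s0 head=4 tape=bbb_[_]
Cell 1 holds b when M halts.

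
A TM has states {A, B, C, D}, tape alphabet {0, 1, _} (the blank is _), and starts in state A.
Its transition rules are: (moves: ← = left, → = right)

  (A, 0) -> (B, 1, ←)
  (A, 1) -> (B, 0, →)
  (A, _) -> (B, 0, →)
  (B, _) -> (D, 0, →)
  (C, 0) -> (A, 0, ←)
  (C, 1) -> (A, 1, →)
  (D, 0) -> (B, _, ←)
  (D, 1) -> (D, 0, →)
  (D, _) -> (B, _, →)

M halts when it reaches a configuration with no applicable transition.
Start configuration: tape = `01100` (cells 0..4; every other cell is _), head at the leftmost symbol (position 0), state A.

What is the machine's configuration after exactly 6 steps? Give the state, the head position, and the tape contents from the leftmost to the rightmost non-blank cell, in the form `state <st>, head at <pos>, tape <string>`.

state B, head at 2, tape 0000_0

state=A head=0 tape=_[0]1100   (A,0)→(B,1,←)
state=B head=-1 tape=[_]11100   (B,_)→(D,0,→)
state=D head=0 tape=0[1]1100   (D,1)→(D,0,→)
state=D head=1 tape=00[1]100   (D,1)→(D,0,→)
state=D head=2 tape=000[1]00   (D,1)→(D,0,→)
state=D head=3 tape=0000[0]0   (D,0)→(B,_,←)
state=B head=2 tape=000[0]_0
After 6 steps: state B, head at 2, tape 0000_0.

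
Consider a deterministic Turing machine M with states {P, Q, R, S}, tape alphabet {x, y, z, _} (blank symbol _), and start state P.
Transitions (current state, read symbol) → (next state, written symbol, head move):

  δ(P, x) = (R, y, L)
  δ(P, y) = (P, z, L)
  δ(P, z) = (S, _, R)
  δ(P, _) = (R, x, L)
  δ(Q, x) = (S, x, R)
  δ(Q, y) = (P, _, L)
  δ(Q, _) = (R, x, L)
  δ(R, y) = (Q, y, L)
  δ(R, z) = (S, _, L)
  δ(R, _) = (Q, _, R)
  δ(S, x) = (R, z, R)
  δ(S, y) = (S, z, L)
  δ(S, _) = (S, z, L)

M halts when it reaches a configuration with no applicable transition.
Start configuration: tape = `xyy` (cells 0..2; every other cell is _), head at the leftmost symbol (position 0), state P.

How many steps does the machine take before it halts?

P | __[x]yy   read x → write y, move L, go to R
R | _[_]yyy   read _ → write _, move R, go to Q
Q | __[y]yy   read y → write _, move L, go to P
P | _[_]_yy   read _ → write x, move L, go to R
R | [_]x_yy   read _ → write _, move R, go to Q
Q | _[x]_yy   read x → write x, move R, go to S
S | _x[_]yy   read _ → write z, move L, go to S
S | _[x]zyy   read x → write z, move R, go to R
R | _z[z]yy   read z → write _, move L, go to S
S | _[z]_yy
M halts after 9 transitions.

9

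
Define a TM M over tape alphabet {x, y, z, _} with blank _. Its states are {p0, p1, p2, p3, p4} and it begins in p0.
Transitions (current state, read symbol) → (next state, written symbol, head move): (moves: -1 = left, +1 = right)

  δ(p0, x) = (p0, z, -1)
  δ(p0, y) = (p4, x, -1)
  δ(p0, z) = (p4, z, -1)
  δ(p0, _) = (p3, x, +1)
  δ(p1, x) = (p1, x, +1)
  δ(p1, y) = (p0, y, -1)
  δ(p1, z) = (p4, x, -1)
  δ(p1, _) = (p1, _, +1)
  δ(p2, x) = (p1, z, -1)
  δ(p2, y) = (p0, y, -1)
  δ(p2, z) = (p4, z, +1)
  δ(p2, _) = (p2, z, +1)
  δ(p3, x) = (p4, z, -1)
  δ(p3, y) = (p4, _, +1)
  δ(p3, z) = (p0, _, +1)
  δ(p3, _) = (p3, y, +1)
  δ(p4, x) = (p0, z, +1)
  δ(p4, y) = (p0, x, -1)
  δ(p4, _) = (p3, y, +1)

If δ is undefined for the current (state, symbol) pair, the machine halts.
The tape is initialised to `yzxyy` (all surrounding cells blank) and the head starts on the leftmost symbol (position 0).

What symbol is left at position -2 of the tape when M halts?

state=p0 head=0 tape=__[y]zxyy   (p0,y)→(p4,x,-1)
state=p4 head=-1 tape=_[_]xzxyy   (p4,_)→(p3,y,+1)
state=p3 head=0 tape=_y[x]zxyy   (p3,x)→(p4,z,-1)
state=p4 head=-1 tape=_[y]zzxyy   (p4,y)→(p0,x,-1)
state=p0 head=-2 tape=[_]xzzxyy   (p0,_)→(p3,x,+1)
state=p3 head=-1 tape=x[x]zzxyy   (p3,x)→(p4,z,-1)
state=p4 head=-2 tape=[x]zzzxyy   (p4,x)→(p0,z,+1)
state=p0 head=-1 tape=z[z]zzxyy   (p0,z)→(p4,z,-1)
state=p4 head=-2 tape=[z]zzzxyy
Cell -2 holds z when M halts.

z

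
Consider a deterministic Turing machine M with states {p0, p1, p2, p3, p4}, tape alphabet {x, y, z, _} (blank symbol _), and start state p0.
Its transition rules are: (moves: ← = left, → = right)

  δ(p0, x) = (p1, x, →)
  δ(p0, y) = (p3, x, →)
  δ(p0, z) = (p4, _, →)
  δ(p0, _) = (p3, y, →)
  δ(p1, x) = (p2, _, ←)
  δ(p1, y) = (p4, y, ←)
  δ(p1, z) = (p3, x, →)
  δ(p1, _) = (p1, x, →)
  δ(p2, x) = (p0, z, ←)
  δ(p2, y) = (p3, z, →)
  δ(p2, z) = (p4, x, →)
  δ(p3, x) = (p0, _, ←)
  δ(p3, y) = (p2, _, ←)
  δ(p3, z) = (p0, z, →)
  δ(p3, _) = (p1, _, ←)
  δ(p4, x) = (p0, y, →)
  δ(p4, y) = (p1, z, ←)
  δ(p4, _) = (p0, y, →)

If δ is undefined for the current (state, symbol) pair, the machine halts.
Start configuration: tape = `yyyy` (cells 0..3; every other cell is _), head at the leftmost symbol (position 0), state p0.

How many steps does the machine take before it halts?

32

p0 | _[y]yyy   read y → write x, move →, go to p3
p3 | _x[y]yy   read y → write _, move ←, go to p2
p2 | _[x]_yy   read x → write z, move ←, go to p0
p0 | [_]z_yy   read _ → write y, move →, go to p3
p3 | y[z]_yy   read z → write z, move →, go to p0
p0 | yz[_]yy   read _ → write y, move →, go to p3
p3 | yzy[y]y   read y → write _, move ←, go to p2
p2 | yz[y]_y   read y → write z, move →, go to p3
p3 | yzz[_]y   read _ → write _, move ←, go to p1
p1 | yz[z]_y   read z → write x, move →, go to p3
p3 | yzx[_]y   read _ → write _, move ←, go to p1
p1 | yz[x]_y   read x → write _, move ←, go to p2
p2 | y[z]__y   read z → write x, move →, go to p4
p4 | yx[_]_y   read _ → write y, move →, go to p0
p0 | yxy[_]y   read _ → write y, move →, go to p3
p3 | yxyy[y]   read y → write _, move ←, go to p2
p2 | yxy[y]_   read y → write z, move →, go to p3
p3 | yxyz[_]   read _ → write _, move ←, go to p1
p1 | yxy[z]_   read z → write x, move →, go to p3
p3 | yxyx[_]   read _ → write _, move ←, go to p1
p1 | yxy[x]_   read x → write _, move ←, go to p2
p2 | yx[y]__   read y → write z, move →, go to p3
p3 | yxz[_]_   read _ → write _, move ←, go to p1
p1 | yx[z]__   read z → write x, move →, go to p3
p3 | yxx[_]_   read _ → write _, move ←, go to p1
p1 | yx[x]__   read x → write _, move ←, go to p2
p2 | y[x]___   read x → write z, move ←, go to p0
p0 | [y]z___   read y → write x, move →, go to p3
p3 | x[z]___   read z → write z, move →, go to p0
p0 | xz[_]__   read _ → write y, move →, go to p3
p3 | xzy[_]_   read _ → write _, move ←, go to p1
p1 | xz[y]__   read y → write y, move ←, go to p4
p4 | x[z]y__
M halts after 32 transitions.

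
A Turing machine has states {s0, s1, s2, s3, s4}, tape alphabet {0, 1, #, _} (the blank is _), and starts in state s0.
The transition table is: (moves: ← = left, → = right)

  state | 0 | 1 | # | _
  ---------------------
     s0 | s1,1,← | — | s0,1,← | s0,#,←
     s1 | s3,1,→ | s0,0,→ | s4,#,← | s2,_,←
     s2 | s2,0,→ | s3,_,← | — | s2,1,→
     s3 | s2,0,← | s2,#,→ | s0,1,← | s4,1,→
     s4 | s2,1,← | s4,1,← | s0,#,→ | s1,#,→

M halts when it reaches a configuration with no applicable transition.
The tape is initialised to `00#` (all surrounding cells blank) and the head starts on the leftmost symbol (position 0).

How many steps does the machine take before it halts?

state=s0 head=0 tape=__[0]0#   (s0,0)→(s1,1,←)
state=s1 head=-1 tape=_[_]10#   (s1,_)→(s2,_,←)
state=s2 head=-2 tape=[_]_10#   (s2,_)→(s2,1,→)
state=s2 head=-1 tape=1[_]10#   (s2,_)→(s2,1,→)
state=s2 head=0 tape=11[1]0#   (s2,1)→(s3,_,←)
state=s3 head=-1 tape=1[1]_0#   (s3,1)→(s2,#,→)
state=s2 head=0 tape=1#[_]0#   (s2,_)→(s2,1,→)
state=s2 head=1 tape=1#1[0]#   (s2,0)→(s2,0,→)
state=s2 head=2 tape=1#10[#]
M halts after 8 transitions.

8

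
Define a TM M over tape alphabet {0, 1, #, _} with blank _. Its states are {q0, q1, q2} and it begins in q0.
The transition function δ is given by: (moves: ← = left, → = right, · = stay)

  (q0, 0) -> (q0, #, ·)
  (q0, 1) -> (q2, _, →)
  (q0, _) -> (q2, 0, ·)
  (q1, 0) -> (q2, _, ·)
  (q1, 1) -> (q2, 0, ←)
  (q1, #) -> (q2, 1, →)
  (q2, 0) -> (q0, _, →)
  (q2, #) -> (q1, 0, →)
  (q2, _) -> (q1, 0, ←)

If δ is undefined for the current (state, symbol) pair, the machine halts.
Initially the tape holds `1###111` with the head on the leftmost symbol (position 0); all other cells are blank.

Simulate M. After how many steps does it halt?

7

state=q0 head=0 tape=[1]###111   (q0,1)→(q2,_,→)
state=q2 head=1 tape=_[#]##111   (q2,#)→(q1,0,→)
state=q1 head=2 tape=_0[#]#111   (q1,#)→(q2,1,→)
state=q2 head=3 tape=_01[#]111   (q2,#)→(q1,0,→)
state=q1 head=4 tape=_010[1]11   (q1,1)→(q2,0,←)
state=q2 head=3 tape=_01[0]011   (q2,0)→(q0,_,→)
state=q0 head=4 tape=_01_[0]11   (q0,0)→(q0,#,·)
state=q0 head=4 tape=_01_[#]11
M halts after 7 transitions.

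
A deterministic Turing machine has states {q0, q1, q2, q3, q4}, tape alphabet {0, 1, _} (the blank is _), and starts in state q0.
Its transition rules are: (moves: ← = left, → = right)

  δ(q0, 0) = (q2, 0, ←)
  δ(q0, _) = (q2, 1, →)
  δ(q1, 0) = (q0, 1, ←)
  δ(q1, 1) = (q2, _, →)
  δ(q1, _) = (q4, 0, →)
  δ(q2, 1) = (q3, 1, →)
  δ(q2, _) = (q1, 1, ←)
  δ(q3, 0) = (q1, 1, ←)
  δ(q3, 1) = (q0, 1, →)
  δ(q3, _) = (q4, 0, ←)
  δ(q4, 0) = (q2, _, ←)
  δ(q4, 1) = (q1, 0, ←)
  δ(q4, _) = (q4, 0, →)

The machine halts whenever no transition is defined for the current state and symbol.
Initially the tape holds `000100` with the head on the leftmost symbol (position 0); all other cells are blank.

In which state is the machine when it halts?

state=q0 head=0 tape=___[0]00100_   (q0,0)→(q2,0,←)
state=q2 head=-1 tape=__[_]000100_   (q2,_)→(q1,1,←)
state=q1 head=-2 tape=_[_]1000100_   (q1,_)→(q4,0,→)
state=q4 head=-1 tape=_0[1]000100_   (q4,1)→(q1,0,←)
state=q1 head=-2 tape=_[0]0000100_   (q1,0)→(q0,1,←)
state=q0 head=-3 tape=[_]10000100_   (q0,_)→(q2,1,→)
state=q2 head=-2 tape=1[1]0000100_   (q2,1)→(q3,1,→)
state=q3 head=-1 tape=11[0]000100_   (q3,0)→(q1,1,←)
state=q1 head=-2 tape=1[1]1000100_   (q1,1)→(q2,_,→)
state=q2 head=-1 tape=1_[1]000100_   (q2,1)→(q3,1,→)
state=q3 head=0 tape=1_1[0]00100_   (q3,0)→(q1,1,←)
state=q1 head=-1 tape=1_[1]100100_   (q1,1)→(q2,_,→)
state=q2 head=0 tape=1__[1]00100_   (q2,1)→(q3,1,→)
state=q3 head=1 tape=1__1[0]0100_   (q3,0)→(q1,1,←)
state=q1 head=0 tape=1__[1]10100_   (q1,1)→(q2,_,→)
state=q2 head=1 tape=1___[1]0100_   (q2,1)→(q3,1,→)
state=q3 head=2 tape=1___1[0]100_   (q3,0)→(q1,1,←)
state=q1 head=1 tape=1___[1]1100_   (q1,1)→(q2,_,→)
state=q2 head=2 tape=1____[1]100_   (q2,1)→(q3,1,→)
state=q3 head=3 tape=1____1[1]00_   (q3,1)→(q0,1,→)
state=q0 head=4 tape=1____11[0]0_   (q0,0)→(q2,0,←)
state=q2 head=3 tape=1____1[1]00_   (q2,1)→(q3,1,→)
state=q3 head=4 tape=1____11[0]0_   (q3,0)→(q1,1,←)
state=q1 head=3 tape=1____1[1]10_   (q1,1)→(q2,_,→)
state=q2 head=4 tape=1____1_[1]0_   (q2,1)→(q3,1,→)
state=q3 head=5 tape=1____1_1[0]_   (q3,0)→(q1,1,←)
state=q1 head=4 tape=1____1_[1]1_   (q1,1)→(q2,_,→)
state=q2 head=5 tape=1____1__[1]_   (q2,1)→(q3,1,→)
state=q3 head=6 tape=1____1__1[_]   (q3,_)→(q4,0,←)
state=q4 head=5 tape=1____1__[1]0   (q4,1)→(q1,0,←)
state=q1 head=4 tape=1____1_[_]00   (q1,_)→(q4,0,→)
state=q4 head=5 tape=1____1_0[0]0   (q4,0)→(q2,_,←)
state=q2 head=4 tape=1____1_[0]_0
No transition is defined for (q2, 0); M halts in state q2.

q2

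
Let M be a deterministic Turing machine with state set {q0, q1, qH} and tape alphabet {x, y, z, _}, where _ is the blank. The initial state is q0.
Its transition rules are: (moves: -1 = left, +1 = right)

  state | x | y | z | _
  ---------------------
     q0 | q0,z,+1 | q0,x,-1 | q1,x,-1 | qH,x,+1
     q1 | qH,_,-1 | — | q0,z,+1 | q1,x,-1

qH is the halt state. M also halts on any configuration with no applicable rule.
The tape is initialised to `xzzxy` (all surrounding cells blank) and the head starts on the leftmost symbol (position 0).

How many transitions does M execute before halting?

q0 | [x]zzxy__   read x → write z, move +1, go to q0
q0 | z[z]zxy__   read z → write x, move -1, go to q1
q1 | [z]xzxy__   read z → write z, move +1, go to q0
q0 | z[x]zxy__   read x → write z, move +1, go to q0
q0 | zz[z]xy__   read z → write x, move -1, go to q1
q1 | z[z]xxy__   read z → write z, move +1, go to q0
q0 | zz[x]xy__   read x → write z, move +1, go to q0
q0 | zzz[x]y__   read x → write z, move +1, go to q0
q0 | zzzz[y]__   read y → write x, move -1, go to q0
q0 | zzz[z]x__   read z → write x, move -1, go to q1
q1 | zz[z]xx__   read z → write z, move +1, go to q0
q0 | zzz[x]x__   read x → write z, move +1, go to q0
q0 | zzzz[x]__   read x → write z, move +1, go to q0
q0 | zzzzz[_]_   read _ → write x, move +1, go to qH
qH | zzzzzx[_]
M halts after 14 transitions.

14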